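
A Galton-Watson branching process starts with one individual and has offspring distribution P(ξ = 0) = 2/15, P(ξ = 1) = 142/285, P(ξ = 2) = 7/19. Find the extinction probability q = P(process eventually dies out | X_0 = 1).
q = 38/105

The pgf is f(s) = 2/15 + 142/285·s + 7/19·s². The extinction probability q is the smallest fixed point of f in [0, 1]. Setting s = f(s):
  7/19·s² + (142/285 − 1)·s + 2/15 = 0
  7/19·s² − (2/15 + 7/19)·s + 2/15 = 0
which factors as (s − 1)·(7/19·s − 2/15) = 0, giving roots s = 1 and s = (2/15)/(7/19) = 38/105.
Mean offspring μ = 142/285 + 2·7/19 = 352/285 > 1 (supercritical), so q < 1. The extinction probability is the smaller root: q = (2/15)/(7/19) = 38/105.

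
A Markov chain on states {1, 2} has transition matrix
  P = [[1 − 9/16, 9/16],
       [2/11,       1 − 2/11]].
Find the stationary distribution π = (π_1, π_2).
π_1 = 32/131, π_2 = 99/131

Solve πP = π with π_1 + π_2 = 1. From πP = π: π_1 · (1 − 9/16) + π_2 · 2/11 = π_1 ⇒ π_2 · 2/11 = π_1 · 9/16 ⇒ π_2/π_1 = (9/16)/(2/11) = 99/32. Together with π_1 + π_2 = 1:
  π_1 = (2/11)/(9/16 + 2/11) = (2/11)/(131/176) = 32/131,
  π_2 = (9/16)/(9/16 + 2/11) = (9/16)/(131/176) = 99/131.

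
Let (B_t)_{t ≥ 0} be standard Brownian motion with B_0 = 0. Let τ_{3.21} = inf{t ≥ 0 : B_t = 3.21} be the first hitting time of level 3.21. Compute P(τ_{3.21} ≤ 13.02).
P(τ_{3.21} ≤ 13.02) = 2(1 − Φ(3.21/√13.02)) = 2(1 − Φ(0.8896)) ≈ 0.3737

By the reflection principle for standard BM, P(τ_b ≤ t) = 2 · P(B_t ≥ b). Since B_t ~ N(0, t), P(B_t ≥ 3.21) = 1 − Φ(3.21/√t) = 1 − Φ(3.21/√13.02) = 1 − Φ(0.8896) ≈ 0.18684. Doubling: P(τ_{3.21} ≤ 13.02) ≈ 2 · 0.18684 = 0.37368 ≈ 0.3737.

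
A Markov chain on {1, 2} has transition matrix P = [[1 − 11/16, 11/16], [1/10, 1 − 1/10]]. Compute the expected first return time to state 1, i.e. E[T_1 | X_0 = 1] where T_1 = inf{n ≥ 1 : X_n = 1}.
E[T_1 | X_0 = 1] = 1/π_1 = 63/8

For an irreducible recurrent Markov chain with stationary distribution π, E[T_i | X_0 = i] = 1/π_i (Kac's formula). Here π_1 = (1/10)/(11/16 + 1/10) = (1/10)/(63/80) = 8/63, so E[T_1 | X_0 = 1] = 1/π_1 = (11/16 + 1/10)/(1/10) = (63/80)/(1/10) = 63/8.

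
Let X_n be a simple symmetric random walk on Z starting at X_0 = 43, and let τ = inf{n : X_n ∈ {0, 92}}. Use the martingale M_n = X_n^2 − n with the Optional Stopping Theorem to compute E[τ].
E[τ] = 2107

M_n = X_n^2 − n is a martingale (since E[X_{n+1}^2 | F_n] = X_n^2 + 1). By OST (τ has finite mean in a bounded region), E[M_τ] = E[M_0] = X_0^2 − 0 = 43^2 = 1849. Also E[M_τ] = E[X_τ^2] − E[τ]. The walk exits at 0 or 92, with P(hit 92 first) = 43/92, so E[X_τ^2] = 92^2 · 43/92 + 0 = 3956. Thus E[τ] = E[X_τ^2] − E[M_τ] = 3956 − 1849 = 2107 = 43(92 − 43) = 2107.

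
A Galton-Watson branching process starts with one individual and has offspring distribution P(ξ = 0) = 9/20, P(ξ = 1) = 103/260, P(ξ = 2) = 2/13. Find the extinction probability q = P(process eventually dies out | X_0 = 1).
q = 1

Mean offspring μ = 0·9/20 + 1·103/260 + 2·2/13 = 183/260 ≤ 1. For μ ≤ 1 with offspring not concentrated at 1, the Galton-Watson process goes extinct almost surely, so q = 1.
(Algebraic check: The pgf is f(s) = 9/20 + 103/260·s + 2/13·s². The extinction probability q is the smallest fixed point of f in [0, 1]. Setting s = f(s):
  2/13·s² + (103/260 − 1)·s + 9/20 = 0
  2/13·s² − (9/20 + 2/13)·s + 9/20 = 0
which factors as (s − 1)·(2/13·s − 9/20) = 0, giving roots s = 1 and s = (9/20)/(2/13) = 117/40. Since 117/40 ≥ 1, the smallest root in [0, 1] is s = 1.)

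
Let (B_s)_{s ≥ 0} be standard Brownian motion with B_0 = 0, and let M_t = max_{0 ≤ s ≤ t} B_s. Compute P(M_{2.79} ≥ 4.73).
P(M_{2.79} ≥ 4.73) = 2·P(B_{2.79} ≥ 4.73) = 2(1 − Φ(4.73/√2.79)) ≈ 0.0046

By the reflection principle for Brownian motion, P(M_t ≥ a) = 2 · P(B_t ≥ a) for a ≥ 0. Since B_t ~ N(0, t), P(B_t ≥ 4.73) = 1 − Φ(4.73/√t) = 1 − Φ(4.73/√2.79) = 1 − Φ(2.8318). So
  P(M_{2.79} ≥ 4.73) = 2(1 − Φ(2.8318)) ≈ 0.0046.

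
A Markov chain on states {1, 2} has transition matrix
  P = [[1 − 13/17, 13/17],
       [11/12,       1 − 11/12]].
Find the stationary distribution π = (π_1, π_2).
π_1 = 187/343, π_2 = 156/343

Solve πP = π with π_1 + π_2 = 1. From πP = π: π_1 · (1 − 13/17) + π_2 · 11/12 = π_1 ⇒ π_2 · 11/12 = π_1 · 13/17 ⇒ π_2/π_1 = (13/17)/(11/12) = 156/187. Together with π_1 + π_2 = 1:
  π_1 = (11/12)/(13/17 + 11/12) = (11/12)/(343/204) = 187/343,
  π_2 = (13/17)/(13/17 + 11/12) = (13/17)/(343/204) = 156/343.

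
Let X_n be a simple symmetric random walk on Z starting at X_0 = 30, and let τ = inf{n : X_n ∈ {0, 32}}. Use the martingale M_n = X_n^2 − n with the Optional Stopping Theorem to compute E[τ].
E[τ] = 60

M_n = X_n^2 − n is a martingale (since E[X_{n+1}^2 | F_n] = X_n^2 + 1). By OST (τ has finite mean in a bounded region), E[M_τ] = E[M_0] = X_0^2 − 0 = 30^2 = 900. Also E[M_τ] = E[X_τ^2] − E[τ]. The walk exits at 0 or 32, with P(hit 32 first) = 30/32, so E[X_τ^2] = 32^2 · 30/32 + 0 = 960. Thus E[τ] = E[X_τ^2] − E[M_τ] = 960 − 900 = 60 = 30(32 − 30) = 60.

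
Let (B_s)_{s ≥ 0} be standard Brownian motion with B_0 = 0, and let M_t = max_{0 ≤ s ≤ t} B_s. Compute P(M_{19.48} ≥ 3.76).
P(M_{19.48} ≥ 3.76) = 2·P(B_{19.48} ≥ 3.76) = 2(1 − Φ(3.76/√19.48)) ≈ 0.3943

By the reflection principle for Brownian motion, P(M_t ≥ a) = 2 · P(B_t ≥ a) for a ≥ 0. Since B_t ~ N(0, t), P(B_t ≥ 3.76) = 1 − Φ(3.76/√t) = 1 − Φ(3.76/√19.48) = 1 − Φ(0.8519). So
  P(M_{19.48} ≥ 3.76) = 2(1 − Φ(0.8519)) ≈ 0.3943.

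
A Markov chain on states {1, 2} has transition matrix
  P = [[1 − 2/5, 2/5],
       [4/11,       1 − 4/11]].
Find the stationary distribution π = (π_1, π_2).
π_1 = 10/21, π_2 = 11/21

Solve πP = π with π_1 + π_2 = 1. From πP = π: π_1 · (1 − 2/5) + π_2 · 4/11 = π_1 ⇒ π_2 · 4/11 = π_1 · 2/5 ⇒ π_2/π_1 = (2/5)/(4/11) = 11/10. Together with π_1 + π_2 = 1:
  π_1 = (4/11)/(2/5 + 4/11) = (4/11)/(42/55) = 10/21,
  π_2 = (2/5)/(2/5 + 4/11) = (2/5)/(42/55) = 11/21.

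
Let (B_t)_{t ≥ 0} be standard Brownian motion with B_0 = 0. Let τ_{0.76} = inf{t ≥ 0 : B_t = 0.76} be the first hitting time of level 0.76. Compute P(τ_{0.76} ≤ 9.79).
P(τ_{0.76} ≤ 9.79) = 2(1 − Φ(0.76/√9.79)) = 2(1 − Φ(0.2429)) ≈ 0.8081

By the reflection principle for standard BM, P(τ_b ≤ t) = 2 · P(B_t ≥ b). Since B_t ~ N(0, t), P(B_t ≥ 0.76) = 1 − Φ(0.76/√t) = 1 − Φ(0.76/√9.79) = 1 − Φ(0.2429) ≈ 0.40404. Doubling: P(τ_{0.76} ≤ 9.79) ≈ 2 · 0.40404 = 0.80808 ≈ 0.8081.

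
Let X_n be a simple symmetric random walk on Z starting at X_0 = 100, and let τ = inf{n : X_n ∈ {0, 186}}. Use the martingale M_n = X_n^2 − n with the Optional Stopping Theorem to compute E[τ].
E[τ] = 8600

M_n = X_n^2 − n is a martingale (since E[X_{n+1}^2 | F_n] = X_n^2 + 1). By OST (τ has finite mean in a bounded region), E[M_τ] = E[M_0] = X_0^2 − 0 = 100^2 = 10000. Also E[M_τ] = E[X_τ^2] − E[τ]. The walk exits at 0 or 186, with P(hit 186 first) = 100/186, so E[X_τ^2] = 186^2 · 100/186 + 0 = 18600. Thus E[τ] = E[X_τ^2] − E[M_τ] = 18600 − 10000 = 8600 = 100(186 − 100) = 8600.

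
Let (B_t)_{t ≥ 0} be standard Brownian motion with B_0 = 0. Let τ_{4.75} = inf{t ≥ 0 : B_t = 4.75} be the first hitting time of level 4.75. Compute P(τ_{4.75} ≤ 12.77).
P(τ_{4.75} ≤ 12.77) = 2(1 − Φ(4.75/√12.77)) = 2(1 − Φ(1.3292)) ≈ 0.1838

By the reflection principle for standard BM, P(τ_b ≤ t) = 2 · P(B_t ≥ b). Since B_t ~ N(0, t), P(B_t ≥ 4.75) = 1 − Φ(4.75/√t) = 1 − Φ(4.75/√12.77) = 1 − Φ(1.3292) ≈ 0.09189. Doubling: P(τ_{4.75} ≤ 12.77) ≈ 2 · 0.09189 = 0.18378 ≈ 0.1838.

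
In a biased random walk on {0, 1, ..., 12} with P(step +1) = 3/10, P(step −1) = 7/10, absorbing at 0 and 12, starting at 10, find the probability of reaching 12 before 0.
P(hit 12 before 0) = (1 − (7/3)^10) / (1 − (7/3)^12) = 63543645/346018894

Let u_k denote P(reach 12 before 0 | start at k). Boundary: u_0 = 0, u_12 = 1. Recurrence: u_k = 3/10·u_{k+1} + 7/10·u_{k-1} for 1 ≤ k ≤ 11. Try u_k = A + B·r^k with r = q/p = (7/10)/(3/10) = 7/3. Substitution satisfies the recurrence; boundary conditions give:
  u_k = (1 − r^k) / (1 − r^N) = (1 − (7/3)^10) / (1 − (7/3)^12) = 63543645/346018894.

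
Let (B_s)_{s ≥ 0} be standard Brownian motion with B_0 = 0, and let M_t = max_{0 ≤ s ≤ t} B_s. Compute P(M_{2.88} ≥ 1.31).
P(M_{2.88} ≥ 1.31) = 2·P(B_{2.88} ≥ 1.31) = 2(1 − Φ(1.31/√2.88)) ≈ 0.4402

By the reflection principle for Brownian motion, P(M_t ≥ a) = 2 · P(B_t ≥ a) for a ≥ 0. Since B_t ~ N(0, t), P(B_t ≥ 1.31) = 1 − Φ(1.31/√t) = 1 − Φ(1.31/√2.88) = 1 − Φ(0.7719). So
  P(M_{2.88} ≥ 1.31) = 2(1 − Φ(0.7719)) ≈ 0.4402.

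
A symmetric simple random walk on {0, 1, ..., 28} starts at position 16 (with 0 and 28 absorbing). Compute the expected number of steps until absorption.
E[τ | X_0 = 16] = 192

Let v_k = E[τ | X_0 = k]. Boundary: v_0 = v_28 = 0. Recurrence: v_k = 1 + (v_{k-1} + v_{k+1})/2 for 1 ≤ k ≤ 27. The particular solution to v_k − (v_{k-1} + v_{k+1})/2 = 1 is v_k = −k^2. Adding homogeneous solution A + B k and matching boundaries gives v_k = k (28 − k). Substituting k = 16: v_16 = 16 · 12 = 192.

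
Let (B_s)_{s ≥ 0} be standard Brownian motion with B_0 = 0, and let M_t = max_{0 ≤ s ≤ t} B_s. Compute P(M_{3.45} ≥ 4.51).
P(M_{3.45} ≥ 4.51) = 2·P(B_{3.45} ≥ 4.51) = 2(1 − Φ(4.51/√3.45)) ≈ 0.0152

By the reflection principle for Brownian motion, P(M_t ≥ a) = 2 · P(B_t ≥ a) for a ≥ 0. Since B_t ~ N(0, t), P(B_t ≥ 4.51) = 1 − Φ(4.51/√t) = 1 − Φ(4.51/√3.45) = 1 − Φ(2.4281). So
  P(M_{3.45} ≥ 4.51) = 2(1 − Φ(2.4281)) ≈ 0.0152.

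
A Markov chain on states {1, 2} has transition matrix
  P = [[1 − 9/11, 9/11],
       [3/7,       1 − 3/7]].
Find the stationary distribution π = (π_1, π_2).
π_1 = 11/32, π_2 = 21/32

Solve πP = π with π_1 + π_2 = 1. From πP = π: π_1 · (1 − 9/11) + π_2 · 3/7 = π_1 ⇒ π_2 · 3/7 = π_1 · 9/11 ⇒ π_2/π_1 = (9/11)/(3/7) = 21/11. Together with π_1 + π_2 = 1:
  π_1 = (3/7)/(9/11 + 3/7) = (3/7)/(96/77) = 11/32,
  π_2 = (9/11)/(9/11 + 3/7) = (9/11)/(96/77) = 21/32.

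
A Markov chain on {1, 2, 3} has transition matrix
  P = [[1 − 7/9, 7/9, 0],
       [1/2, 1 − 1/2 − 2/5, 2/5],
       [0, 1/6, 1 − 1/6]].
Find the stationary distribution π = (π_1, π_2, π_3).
π = (45/283, 70/283, 168/283)

This is a birth-death chain on three states, which satisfies detailed balance: π_1 · P_{12} = π_2 · P_{21} and π_2 · P_{23} = π_3 · P_{32}.
From π_1 · 7/9 = π_2 · 1/2: π_2/π_1 = (7/9)/(1/2) = 14/9.
From π_2 · 2/5 = π_3 · 1/6: π_3/π_2 = (2/5)/(1/6) = 12/5.
Take π_1 proportional to 1; then unnormalized π = (1, 14/9, 56/15). Normalize by dividing by the sum 283/45:
  π = (45/283, 70/283, 168/283).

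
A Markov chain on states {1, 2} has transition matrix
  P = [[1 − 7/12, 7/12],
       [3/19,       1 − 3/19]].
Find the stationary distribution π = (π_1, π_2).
π_1 = 36/169, π_2 = 133/169

Solve πP = π with π_1 + π_2 = 1. From πP = π: π_1 · (1 − 7/12) + π_2 · 3/19 = π_1 ⇒ π_2 · 3/19 = π_1 · 7/12 ⇒ π_2/π_1 = (7/12)/(3/19) = 133/36. Together with π_1 + π_2 = 1:
  π_1 = (3/19)/(7/12 + 3/19) = (3/19)/(169/228) = 36/169,
  π_2 = (7/12)/(7/12 + 3/19) = (7/12)/(169/228) = 133/169.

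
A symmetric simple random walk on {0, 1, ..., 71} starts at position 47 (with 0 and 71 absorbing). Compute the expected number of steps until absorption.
E[τ | X_0 = 47] = 1128

Let v_k = E[τ | X_0 = k]. Boundary: v_0 = v_71 = 0. Recurrence: v_k = 1 + (v_{k-1} + v_{k+1})/2 for 1 ≤ k ≤ 70. The particular solution to v_k − (v_{k-1} + v_{k+1})/2 = 1 is v_k = −k^2. Adding homogeneous solution A + B k and matching boundaries gives v_k = k (71 − k). Substituting k = 47: v_47 = 47 · 24 = 1128.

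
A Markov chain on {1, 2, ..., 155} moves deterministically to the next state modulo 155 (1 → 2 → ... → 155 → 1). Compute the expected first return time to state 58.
E[T_58 | X_0 = 58] = 155

The chain cycles deterministically, so starting at state 58 it returns in exactly 155 steps. Equivalently, the stationary distribution is uniform π_j = 1/155 for every state j, so by Kac's formula E[T_58] = 1/π_58 = 155.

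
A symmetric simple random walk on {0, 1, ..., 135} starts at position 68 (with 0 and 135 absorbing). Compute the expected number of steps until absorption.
E[τ | X_0 = 68] = 4556

Let v_k = E[τ | X_0 = k]. Boundary: v_0 = v_135 = 0. Recurrence: v_k = 1 + (v_{k-1} + v_{k+1})/2 for 1 ≤ k ≤ 134. The particular solution to v_k − (v_{k-1} + v_{k+1})/2 = 1 is v_k = −k^2. Adding homogeneous solution A + B k and matching boundaries gives v_k = k (135 − k). Substituting k = 68: v_68 = 68 · 67 = 4556.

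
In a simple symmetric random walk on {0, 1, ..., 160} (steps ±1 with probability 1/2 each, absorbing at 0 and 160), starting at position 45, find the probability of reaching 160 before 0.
P(hit 160 before 0) = 45/160 = 9/32

Let u_k = P(hit 160 before 0 | start at k). Then u_0 = 0, u_160 = 1, and u_k = u_{k-1}/2 + u_{k+1}/2 for 1 ≤ k ≤ 159. This harmonic recurrence is solved by u_k = k/160, giving u_45 = 45/160 = 9/32.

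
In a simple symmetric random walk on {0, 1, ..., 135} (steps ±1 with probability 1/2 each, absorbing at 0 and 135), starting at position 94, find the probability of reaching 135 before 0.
P(hit 135 before 0) = 94/135

Let u_k = P(hit 135 before 0 | start at k). Then u_0 = 0, u_135 = 1, and u_k = u_{k-1}/2 + u_{k+1}/2 for 1 ≤ k ≤ 134. This harmonic recurrence is solved by u_k = k/135, giving u_94 = 94/135.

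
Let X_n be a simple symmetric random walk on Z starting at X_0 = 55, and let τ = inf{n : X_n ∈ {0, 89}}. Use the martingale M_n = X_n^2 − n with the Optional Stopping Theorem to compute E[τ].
E[τ] = 1870

M_n = X_n^2 − n is a martingale (since E[X_{n+1}^2 | F_n] = X_n^2 + 1). By OST (τ has finite mean in a bounded region), E[M_τ] = E[M_0] = X_0^2 − 0 = 55^2 = 3025. Also E[M_τ] = E[X_τ^2] − E[τ]. The walk exits at 0 or 89, with P(hit 89 first) = 55/89, so E[X_τ^2] = 89^2 · 55/89 + 0 = 4895. Thus E[τ] = E[X_τ^2] − E[M_τ] = 4895 − 3025 = 1870 = 55(89 − 55) = 1870.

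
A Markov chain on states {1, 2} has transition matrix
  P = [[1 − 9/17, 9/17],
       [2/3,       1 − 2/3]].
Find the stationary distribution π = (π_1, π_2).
π_1 = 34/61, π_2 = 27/61

Solve πP = π with π_1 + π_2 = 1. From πP = π: π_1 · (1 − 9/17) + π_2 · 2/3 = π_1 ⇒ π_2 · 2/3 = π_1 · 9/17 ⇒ π_2/π_1 = (9/17)/(2/3) = 27/34. Together with π_1 + π_2 = 1:
  π_1 = (2/3)/(9/17 + 2/3) = (2/3)/(61/51) = 34/61,
  π_2 = (9/17)/(9/17 + 2/3) = (9/17)/(61/51) = 27/61.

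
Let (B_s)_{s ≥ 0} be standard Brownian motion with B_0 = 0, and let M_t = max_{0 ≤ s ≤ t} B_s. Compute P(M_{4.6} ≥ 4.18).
P(M_{4.6} ≥ 4.18) = 2·P(B_{4.6} ≥ 4.18) = 2(1 − Φ(4.18/√4.6)) ≈ 0.0513

By the reflection principle for Brownian motion, P(M_t ≥ a) = 2 · P(B_t ≥ a) for a ≥ 0. Since B_t ~ N(0, t), P(B_t ≥ 4.18) = 1 − Φ(4.18/√t) = 1 − Φ(4.18/√4.6) = 1 − Φ(1.9489). So
  P(M_{4.6} ≥ 4.18) = 2(1 − Φ(1.9489)) ≈ 0.0513.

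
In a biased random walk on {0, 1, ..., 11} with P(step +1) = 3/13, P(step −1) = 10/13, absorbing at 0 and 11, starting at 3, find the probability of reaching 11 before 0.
P(hit 11 before 0) = (1 − (10/3)^3) / (1 − (10/3)^11) = 911979/14285688979

Let u_k denote P(reach 11 before 0 | start at k). Boundary: u_0 = 0, u_11 = 1. Recurrence: u_k = 3/13·u_{k+1} + 10/13·u_{k-1} for 1 ≤ k ≤ 10. Try u_k = A + B·r^k with r = q/p = (10/13)/(3/13) = 10/3. Substitution satisfies the recurrence; boundary conditions give:
  u_k = (1 − r^k) / (1 − r^N) = (1 − (10/3)^3) / (1 − (10/3)^11) = 911979/14285688979.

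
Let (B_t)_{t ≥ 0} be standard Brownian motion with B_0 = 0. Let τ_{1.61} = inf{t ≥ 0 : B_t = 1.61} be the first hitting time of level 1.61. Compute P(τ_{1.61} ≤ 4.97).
P(τ_{1.61} ≤ 4.97) = 2(1 − Φ(1.61/√4.97)) = 2(1 − Φ(0.7222)) ≈ 0.4702

By the reflection principle for standard BM, P(τ_b ≤ t) = 2 · P(B_t ≥ b). Since B_t ~ N(0, t), P(B_t ≥ 1.61) = 1 − Φ(1.61/√t) = 1 − Φ(1.61/√4.97) = 1 − Φ(0.7222) ≈ 0.23509. Doubling: P(τ_{1.61} ≤ 4.97) ≈ 2 · 0.23509 = 0.47018 ≈ 0.4702.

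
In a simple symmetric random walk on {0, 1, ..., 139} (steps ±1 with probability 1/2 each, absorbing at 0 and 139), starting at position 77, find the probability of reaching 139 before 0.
P(hit 139 before 0) = 77/139

Let u_k = P(hit 139 before 0 | start at k). Then u_0 = 0, u_139 = 1, and u_k = u_{k-1}/2 + u_{k+1}/2 for 1 ≤ k ≤ 138. This harmonic recurrence is solved by u_k = k/139, giving u_77 = 77/139.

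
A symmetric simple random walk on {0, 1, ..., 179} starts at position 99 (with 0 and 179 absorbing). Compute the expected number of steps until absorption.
E[τ | X_0 = 99] = 7920

Let v_k = E[τ | X_0 = k]. Boundary: v_0 = v_179 = 0. Recurrence: v_k = 1 + (v_{k-1} + v_{k+1})/2 for 1 ≤ k ≤ 178. The particular solution to v_k − (v_{k-1} + v_{k+1})/2 = 1 is v_k = −k^2. Adding homogeneous solution A + B k and matching boundaries gives v_k = k (179 − k). Substituting k = 99: v_99 = 99 · 80 = 7920.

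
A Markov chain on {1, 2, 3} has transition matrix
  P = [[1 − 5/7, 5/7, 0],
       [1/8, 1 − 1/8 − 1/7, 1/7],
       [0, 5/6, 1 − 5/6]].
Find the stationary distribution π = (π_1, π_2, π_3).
π = (49/377, 280/377, 48/377)

This is a birth-death chain on three states, which satisfies detailed balance: π_1 · P_{12} = π_2 · P_{21} and π_2 · P_{23} = π_3 · P_{32}.
From π_1 · 5/7 = π_2 · 1/8: π_2/π_1 = (5/7)/(1/8) = 40/7.
From π_2 · 1/7 = π_3 · 5/6: π_3/π_2 = (1/7)/(5/6) = 6/35.
Take π_1 proportional to 1; then unnormalized π = (1, 40/7, 48/49). Normalize by dividing by the sum 377/49:
  π = (49/377, 280/377, 48/377).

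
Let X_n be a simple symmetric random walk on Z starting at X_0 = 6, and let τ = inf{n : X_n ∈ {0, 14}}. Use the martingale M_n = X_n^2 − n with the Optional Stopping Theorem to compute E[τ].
E[τ] = 48

M_n = X_n^2 − n is a martingale (since E[X_{n+1}^2 | F_n] = X_n^2 + 1). By OST (τ has finite mean in a bounded region), E[M_τ] = E[M_0] = X_0^2 − 0 = 6^2 = 36. Also E[M_τ] = E[X_τ^2] − E[τ]. The walk exits at 0 or 14, with P(hit 14 first) = 6/14, so E[X_τ^2] = 14^2 · 6/14 + 0 = 84. Thus E[τ] = E[X_τ^2] − E[M_τ] = 84 − 36 = 48 = 6(14 − 6) = 48.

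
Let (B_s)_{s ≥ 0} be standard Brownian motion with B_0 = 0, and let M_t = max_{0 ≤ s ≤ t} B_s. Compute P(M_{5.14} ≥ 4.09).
P(M_{5.14} ≥ 4.09) = 2·P(B_{5.14} ≥ 4.09) = 2(1 − Φ(4.09/√5.14)) ≈ 0.0712

By the reflection principle for Brownian motion, P(M_t ≥ a) = 2 · P(B_t ≥ a) for a ≥ 0. Since B_t ~ N(0, t), P(B_t ≥ 4.09) = 1 − Φ(4.09/√t) = 1 − Φ(4.09/√5.14) = 1 − Φ(1.8040). So
  P(M_{5.14} ≥ 4.09) = 2(1 − Φ(1.8040)) ≈ 0.0712.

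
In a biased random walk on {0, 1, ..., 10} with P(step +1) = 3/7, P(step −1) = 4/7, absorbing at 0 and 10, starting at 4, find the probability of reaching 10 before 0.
P(hit 10 before 0) = (1 − (4/3)^4) / (1 − (4/3)^10) = 18225/141361

Let u_k denote P(reach 10 before 0 | start at k). Boundary: u_0 = 0, u_10 = 1. Recurrence: u_k = 3/7·u_{k+1} + 4/7·u_{k-1} for 1 ≤ k ≤ 9. Try u_k = A + B·r^k with r = q/p = (4/7)/(3/7) = 4/3. Substitution satisfies the recurrence; boundary conditions give:
  u_k = (1 − r^k) / (1 − r^N) = (1 − (4/3)^4) / (1 − (4/3)^10) = 18225/141361.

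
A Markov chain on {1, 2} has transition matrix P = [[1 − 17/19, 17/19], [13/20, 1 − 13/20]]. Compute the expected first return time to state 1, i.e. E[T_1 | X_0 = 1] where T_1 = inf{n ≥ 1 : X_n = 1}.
E[T_1 | X_0 = 1] = 1/π_1 = 587/247

For an irreducible recurrent Markov chain with stationary distribution π, E[T_i | X_0 = i] = 1/π_i (Kac's formula). Here π_1 = (13/20)/(17/19 + 13/20) = (13/20)/(587/380) = 247/587, so E[T_1 | X_0 = 1] = 1/π_1 = (17/19 + 13/20)/(13/20) = (587/380)/(13/20) = 587/247.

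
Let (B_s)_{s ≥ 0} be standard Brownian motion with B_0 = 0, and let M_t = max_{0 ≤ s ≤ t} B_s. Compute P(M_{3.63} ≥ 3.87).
P(M_{3.63} ≥ 3.87) = 2·P(B_{3.63} ≥ 3.87) = 2(1 − Φ(3.87/√3.63)) ≈ 0.0422

By the reflection principle for Brownian motion, P(M_t ≥ a) = 2 · P(B_t ≥ a) for a ≥ 0. Since B_t ~ N(0, t), P(B_t ≥ 3.87) = 1 − Φ(3.87/√t) = 1 − Φ(3.87/√3.63) = 1 − Φ(2.0312). So
  P(M_{3.63} ≥ 3.87) = 2(1 − Φ(2.0312)) ≈ 0.0422.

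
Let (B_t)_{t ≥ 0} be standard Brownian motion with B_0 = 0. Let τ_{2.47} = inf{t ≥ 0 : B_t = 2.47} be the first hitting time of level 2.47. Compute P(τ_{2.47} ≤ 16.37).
P(τ_{2.47} ≤ 16.37) = 2(1 − Φ(2.47/√16.37)) = 2(1 − Φ(0.6105)) ≈ 0.5415

By the reflection principle for standard BM, P(τ_b ≤ t) = 2 · P(B_t ≥ b). Since B_t ~ N(0, t), P(B_t ≥ 2.47) = 1 − Φ(2.47/√t) = 1 − Φ(2.47/√16.37) = 1 − Φ(0.6105) ≈ 0.27077. Doubling: P(τ_{2.47} ≤ 16.37) ≈ 2 · 0.27077 = 0.54154 ≈ 0.5415.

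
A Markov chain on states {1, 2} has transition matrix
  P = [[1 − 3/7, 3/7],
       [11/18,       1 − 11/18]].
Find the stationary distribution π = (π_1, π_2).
π_1 = 77/131, π_2 = 54/131

Solve πP = π with π_1 + π_2 = 1. From πP = π: π_1 · (1 − 3/7) + π_2 · 11/18 = π_1 ⇒ π_2 · 11/18 = π_1 · 3/7 ⇒ π_2/π_1 = (3/7)/(11/18) = 54/77. Together with π_1 + π_2 = 1:
  π_1 = (11/18)/(3/7 + 11/18) = (11/18)/(131/126) = 77/131,
  π_2 = (3/7)/(3/7 + 11/18) = (3/7)/(131/126) = 54/131.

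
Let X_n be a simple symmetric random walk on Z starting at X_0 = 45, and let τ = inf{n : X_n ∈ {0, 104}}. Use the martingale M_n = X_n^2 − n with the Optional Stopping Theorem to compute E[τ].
E[τ] = 2655

M_n = X_n^2 − n is a martingale (since E[X_{n+1}^2 | F_n] = X_n^2 + 1). By OST (τ has finite mean in a bounded region), E[M_τ] = E[M_0] = X_0^2 − 0 = 45^2 = 2025. Also E[M_τ] = E[X_τ^2] − E[τ]. The walk exits at 0 or 104, with P(hit 104 first) = 45/104, so E[X_τ^2] = 104^2 · 45/104 + 0 = 4680. Thus E[τ] = E[X_τ^2] − E[M_τ] = 4680 − 2025 = 2655 = 45(104 − 45) = 2655.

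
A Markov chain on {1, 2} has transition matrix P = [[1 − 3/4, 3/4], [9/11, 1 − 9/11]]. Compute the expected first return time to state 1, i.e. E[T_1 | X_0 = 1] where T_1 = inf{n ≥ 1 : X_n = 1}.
E[T_1 | X_0 = 1] = 1/π_1 = 23/12

For an irreducible recurrent Markov chain with stationary distribution π, E[T_i | X_0 = i] = 1/π_i (Kac's formula). Here π_1 = (9/11)/(3/4 + 9/11) = (9/11)/(69/44) = 12/23, so E[T_1 | X_0 = 1] = 1/π_1 = (3/4 + 9/11)/(9/11) = (69/44)/(9/11) = 23/12.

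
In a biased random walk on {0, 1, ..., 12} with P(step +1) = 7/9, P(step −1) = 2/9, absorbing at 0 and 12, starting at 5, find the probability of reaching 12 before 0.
P(hit 12 before 0) = (1 − (2/7)^5) / (1 − (2/7)^12) = 2762986765/2768256621

Let u_k denote P(reach 12 before 0 | start at k). Boundary: u_0 = 0, u_12 = 1. Recurrence: u_k = 7/9·u_{k+1} + 2/9·u_{k-1} for 1 ≤ k ≤ 11. Try u_k = A + B·r^k with r = q/p = (2/9)/(7/9) = 2/7. Substitution satisfies the recurrence; boundary conditions give:
  u_k = (1 − r^k) / (1 − r^N) = (1 − (2/7)^5) / (1 − (2/7)^12) = 2762986765/2768256621.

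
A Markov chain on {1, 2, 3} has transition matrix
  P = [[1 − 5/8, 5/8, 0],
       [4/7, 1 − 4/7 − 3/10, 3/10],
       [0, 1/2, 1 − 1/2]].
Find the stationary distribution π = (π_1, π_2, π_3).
π = (4/11, 35/88, 21/88)

This is a birth-death chain on three states, which satisfies detailed balance: π_1 · P_{12} = π_2 · P_{21} and π_2 · P_{23} = π_3 · P_{32}.
From π_1 · 5/8 = π_2 · 4/7: π_2/π_1 = (5/8)/(4/7) = 35/32.
From π_2 · 3/10 = π_3 · 1/2: π_3/π_2 = (3/10)/(1/2) = 3/5.
Take π_1 proportional to 1; then unnormalized π = (1, 35/32, 21/32). Normalize by dividing by the sum 11/4:
  π = (4/11, 35/88, 21/88).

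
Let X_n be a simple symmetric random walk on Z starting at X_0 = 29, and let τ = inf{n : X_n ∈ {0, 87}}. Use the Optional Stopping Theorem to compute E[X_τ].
E[X_τ] = 29

X_n is a martingale and τ is a bounded-mean stopping time (indeed τ is finite a.s. with bounded expectation since the walk is in a bounded region). By the OST, E[X_τ] = E[X_0] = 29. Equivalently: E[X_τ] = 87 · P(hit 87 first) + 0 · P(hit 0 first) = 87 · (29/87) = 29.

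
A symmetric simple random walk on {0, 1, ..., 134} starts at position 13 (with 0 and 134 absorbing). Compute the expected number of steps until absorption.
E[τ | X_0 = 13] = 1573

Let v_k = E[τ | X_0 = k]. Boundary: v_0 = v_134 = 0. Recurrence: v_k = 1 + (v_{k-1} + v_{k+1})/2 for 1 ≤ k ≤ 133. The particular solution to v_k − (v_{k-1} + v_{k+1})/2 = 1 is v_k = −k^2. Adding homogeneous solution A + B k and matching boundaries gives v_k = k (134 − k). Substituting k = 13: v_13 = 13 · 121 = 1573.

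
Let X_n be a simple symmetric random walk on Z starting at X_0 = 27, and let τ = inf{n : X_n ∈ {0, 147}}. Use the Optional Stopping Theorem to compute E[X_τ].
E[X_τ] = 27

X_n is a martingale and τ is a bounded-mean stopping time (indeed τ is finite a.s. with bounded expectation since the walk is in a bounded region). By the OST, E[X_τ] = E[X_0] = 27. Equivalently: E[X_τ] = 147 · P(hit 147 first) + 0 · P(hit 0 first) = 147 · (27/147) = 27.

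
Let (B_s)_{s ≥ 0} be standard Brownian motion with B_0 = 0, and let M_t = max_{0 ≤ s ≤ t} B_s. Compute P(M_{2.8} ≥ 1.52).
P(M_{2.8} ≥ 1.52) = 2·P(B_{2.8} ≥ 1.52) = 2(1 − Φ(1.52/√2.8)) ≈ 0.3637

By the reflection principle for Brownian motion, P(M_t ≥ a) = 2 · P(B_t ≥ a) for a ≥ 0. Since B_t ~ N(0, t), P(B_t ≥ 1.52) = 1 − Φ(1.52/√t) = 1 − Φ(1.52/√2.8) = 1 − Φ(0.9084). So
  P(M_{2.8} ≥ 1.52) = 2(1 − Φ(0.9084)) ≈ 0.3637.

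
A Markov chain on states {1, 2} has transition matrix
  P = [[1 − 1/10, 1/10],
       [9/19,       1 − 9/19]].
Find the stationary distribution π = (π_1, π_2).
π_1 = 90/109, π_2 = 19/109

Solve πP = π with π_1 + π_2 = 1. From πP = π: π_1 · (1 − 1/10) + π_2 · 9/19 = π_1 ⇒ π_2 · 9/19 = π_1 · 1/10 ⇒ π_2/π_1 = (1/10)/(9/19) = 19/90. Together with π_1 + π_2 = 1:
  π_1 = (9/19)/(1/10 + 9/19) = (9/19)/(109/190) = 90/109,
  π_2 = (1/10)/(1/10 + 9/19) = (1/10)/(109/190) = 19/109.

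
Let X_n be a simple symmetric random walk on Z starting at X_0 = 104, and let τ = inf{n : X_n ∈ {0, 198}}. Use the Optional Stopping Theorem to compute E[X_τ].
E[X_τ] = 104

X_n is a martingale and τ is a bounded-mean stopping time (indeed τ is finite a.s. with bounded expectation since the walk is in a bounded region). By the OST, E[X_τ] = E[X_0] = 104. Equivalently: E[X_τ] = 198 · P(hit 198 first) + 0 · P(hit 0 first) = 198 · (104/198) = 104.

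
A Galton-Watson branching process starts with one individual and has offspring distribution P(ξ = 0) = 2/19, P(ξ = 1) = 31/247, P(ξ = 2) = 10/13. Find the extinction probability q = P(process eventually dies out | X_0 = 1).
q = 13/95

The pgf is f(s) = 2/19 + 31/247·s + 10/13·s². The extinction probability q is the smallest fixed point of f in [0, 1]. Setting s = f(s):
  10/13·s² + (31/247 − 1)·s + 2/19 = 0
  10/13·s² − (2/19 + 10/13)·s + 2/19 = 0
which factors as (s − 1)·(10/13·s − 2/19) = 0, giving roots s = 1 and s = (2/19)/(10/13) = 13/95.
Mean offspring μ = 31/247 + 2·10/13 = 411/247 > 1 (supercritical), so q < 1. The extinction probability is the smaller root: q = (2/19)/(10/13) = 13/95.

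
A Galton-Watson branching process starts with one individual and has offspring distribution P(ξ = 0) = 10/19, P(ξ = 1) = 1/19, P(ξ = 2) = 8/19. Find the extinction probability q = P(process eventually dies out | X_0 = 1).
q = 1

Mean offspring μ = 0·10/19 + 1·1/19 + 2·8/19 = 17/19 ≤ 1. For μ ≤ 1 with offspring not concentrated at 1, the Galton-Watson process goes extinct almost surely, so q = 1.
(Algebraic check: The pgf is f(s) = 10/19 + 1/19·s + 8/19·s². The extinction probability q is the smallest fixed point of f in [0, 1]. Setting s = f(s):
  8/19·s² + (1/19 − 1)·s + 10/19 = 0
  8/19·s² − (10/19 + 8/19)·s + 10/19 = 0
which factors as (s − 1)·(8/19·s − 10/19) = 0, giving roots s = 1 and s = (10/19)/(8/19) = 5/4. Since 5/4 ≥ 1, the smallest root in [0, 1] is s = 1.)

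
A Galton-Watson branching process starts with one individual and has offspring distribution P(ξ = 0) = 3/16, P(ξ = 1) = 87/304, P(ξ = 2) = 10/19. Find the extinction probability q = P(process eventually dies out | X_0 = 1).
q = 57/160

The pgf is f(s) = 3/16 + 87/304·s + 10/19·s². The extinction probability q is the smallest fixed point of f in [0, 1]. Setting s = f(s):
  10/19·s² + (87/304 − 1)·s + 3/16 = 0
  10/19·s² − (3/16 + 10/19)·s + 3/16 = 0
which factors as (s − 1)·(10/19·s − 3/16) = 0, giving roots s = 1 and s = (3/16)/(10/19) = 57/160.
Mean offspring μ = 87/304 + 2·10/19 = 407/304 > 1 (supercritical), so q < 1. The extinction probability is the smaller root: q = (3/16)/(10/19) = 57/160.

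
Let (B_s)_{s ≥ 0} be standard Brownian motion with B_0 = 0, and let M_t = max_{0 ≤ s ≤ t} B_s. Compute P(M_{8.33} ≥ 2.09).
P(M_{8.33} ≥ 2.09) = 2·P(B_{8.33} ≥ 2.09) = 2(1 − Φ(2.09/√8.33)) ≈ 0.4690

By the reflection principle for Brownian motion, P(M_t ≥ a) = 2 · P(B_t ≥ a) for a ≥ 0. Since B_t ~ N(0, t), P(B_t ≥ 2.09) = 1 − Φ(2.09/√t) = 1 − Φ(2.09/√8.33) = 1 − Φ(0.7241). So
  P(M_{8.33} ≥ 2.09) = 2(1 − Φ(0.7241)) ≈ 0.4690.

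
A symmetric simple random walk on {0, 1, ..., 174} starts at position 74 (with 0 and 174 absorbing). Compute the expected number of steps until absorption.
E[τ | X_0 = 74] = 7400

Let v_k = E[τ | X_0 = k]. Boundary: v_0 = v_174 = 0. Recurrence: v_k = 1 + (v_{k-1} + v_{k+1})/2 for 1 ≤ k ≤ 173. The particular solution to v_k − (v_{k-1} + v_{k+1})/2 = 1 is v_k = −k^2. Adding homogeneous solution A + B k and matching boundaries gives v_k = k (174 − k). Substituting k = 74: v_74 = 74 · 100 = 7400.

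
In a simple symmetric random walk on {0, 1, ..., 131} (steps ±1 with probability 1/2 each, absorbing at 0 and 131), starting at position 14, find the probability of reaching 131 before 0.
P(hit 131 before 0) = 14/131

Let u_k = P(hit 131 before 0 | start at k). Then u_0 = 0, u_131 = 1, and u_k = u_{k-1}/2 + u_{k+1}/2 for 1 ≤ k ≤ 130. This harmonic recurrence is solved by u_k = k/131, giving u_14 = 14/131.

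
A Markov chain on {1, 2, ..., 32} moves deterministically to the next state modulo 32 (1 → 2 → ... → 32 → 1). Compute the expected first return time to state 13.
E[T_13 | X_0 = 13] = 32

The chain cycles deterministically, so starting at state 13 it returns in exactly 32 steps. Equivalently, the stationary distribution is uniform π_j = 1/32 for every state j, so by Kac's formula E[T_13] = 1/π_13 = 32.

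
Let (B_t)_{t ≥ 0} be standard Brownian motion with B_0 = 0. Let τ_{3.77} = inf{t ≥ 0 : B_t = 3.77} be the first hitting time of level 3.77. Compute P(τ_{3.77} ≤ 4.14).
P(τ_{3.77} ≤ 4.14) = 2(1 − Φ(3.77/√4.14)) = 2(1 − Φ(1.8529)) ≈ 0.0639

By the reflection principle for standard BM, P(τ_b ≤ t) = 2 · P(B_t ≥ b). Since B_t ~ N(0, t), P(B_t ≥ 3.77) = 1 − Φ(3.77/√t) = 1 − Φ(3.77/√4.14) = 1 − Φ(1.8529) ≈ 0.03195. Doubling: P(τ_{3.77} ≤ 4.14) ≈ 2 · 0.03195 = 0.06390 ≈ 0.0639.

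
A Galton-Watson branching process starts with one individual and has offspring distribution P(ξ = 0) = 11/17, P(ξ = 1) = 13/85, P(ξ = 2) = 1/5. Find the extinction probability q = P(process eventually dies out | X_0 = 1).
q = 1

Mean offspring μ = 0·11/17 + 1·13/85 + 2·1/5 = 47/85 ≤ 1. For μ ≤ 1 with offspring not concentrated at 1, the Galton-Watson process goes extinct almost surely, so q = 1.
(Algebraic check: The pgf is f(s) = 11/17 + 13/85·s + 1/5·s². The extinction probability q is the smallest fixed point of f in [0, 1]. Setting s = f(s):
  1/5·s² + (13/85 − 1)·s + 11/17 = 0
  1/5·s² − (11/17 + 1/5)·s + 11/17 = 0
which factors as (s − 1)·(1/5·s − 11/17) = 0, giving roots s = 1 and s = (11/17)/(1/5) = 55/17. Since 55/17 ≥ 1, the smallest root in [0, 1] is s = 1.)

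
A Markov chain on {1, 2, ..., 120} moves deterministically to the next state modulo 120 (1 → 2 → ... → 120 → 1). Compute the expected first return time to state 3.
E[T_3 | X_0 = 3] = 120

The chain cycles deterministically, so starting at state 3 it returns in exactly 120 steps. Equivalently, the stationary distribution is uniform π_j = 1/120 for every state j, so by Kac's formula E[T_3] = 1/π_3 = 120.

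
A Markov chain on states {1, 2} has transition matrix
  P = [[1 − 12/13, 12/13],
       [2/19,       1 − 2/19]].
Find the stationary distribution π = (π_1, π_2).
π_1 = 13/127, π_2 = 114/127

Solve πP = π with π_1 + π_2 = 1. From πP = π: π_1 · (1 − 12/13) + π_2 · 2/19 = π_1 ⇒ π_2 · 2/19 = π_1 · 12/13 ⇒ π_2/π_1 = (12/13)/(2/19) = 114/13. Together with π_1 + π_2 = 1:
  π_1 = (2/19)/(12/13 + 2/19) = (2/19)/(254/247) = 13/127,
  π_2 = (12/13)/(12/13 + 2/19) = (12/13)/(254/247) = 114/127.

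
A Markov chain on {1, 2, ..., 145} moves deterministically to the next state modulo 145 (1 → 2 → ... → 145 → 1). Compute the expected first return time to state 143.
E[T_143 | X_0 = 143] = 145

The chain cycles deterministically, so starting at state 143 it returns in exactly 145 steps. Equivalently, the stationary distribution is uniform π_j = 1/145 for every state j, so by Kac's formula E[T_143] = 1/π_143 = 145.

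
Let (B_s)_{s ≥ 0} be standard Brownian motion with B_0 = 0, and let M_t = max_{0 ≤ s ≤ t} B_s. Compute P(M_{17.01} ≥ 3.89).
P(M_{17.01} ≥ 3.89) = 2·P(B_{17.01} ≥ 3.89) = 2(1 − Φ(3.89/√17.01)) ≈ 0.3456

By the reflection principle for Brownian motion, P(M_t ≥ a) = 2 · P(B_t ≥ a) for a ≥ 0. Since B_t ~ N(0, t), P(B_t ≥ 3.89) = 1 − Φ(3.89/√t) = 1 − Φ(3.89/√17.01) = 1 − Φ(0.9432). So
  P(M_{17.01} ≥ 3.89) = 2(1 − Φ(0.9432)) ≈ 0.3456.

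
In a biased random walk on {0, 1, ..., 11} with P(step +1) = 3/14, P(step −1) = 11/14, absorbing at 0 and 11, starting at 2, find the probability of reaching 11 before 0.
P(hit 11 before 0) = (1 − (11/3)^2) / (1 − (11/3)^11) = 275562/35663936683

Let u_k denote P(reach 11 before 0 | start at k). Boundary: u_0 = 0, u_11 = 1. Recurrence: u_k = 3/14·u_{k+1} + 11/14·u_{k-1} for 1 ≤ k ≤ 10. Try u_k = A + B·r^k with r = q/p = (11/14)/(3/14) = 11/3. Substitution satisfies the recurrence; boundary conditions give:
  u_k = (1 − r^k) / (1 − r^N) = (1 − (11/3)^2) / (1 − (11/3)^11) = 275562/35663936683.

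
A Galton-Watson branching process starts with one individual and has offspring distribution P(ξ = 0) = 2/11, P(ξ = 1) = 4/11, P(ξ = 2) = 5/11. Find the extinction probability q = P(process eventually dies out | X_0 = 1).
q = 2/5

The pgf is f(s) = 2/11 + 4/11·s + 5/11·s². The extinction probability q is the smallest fixed point of f in [0, 1]. Setting s = f(s):
  5/11·s² + (4/11 − 1)·s + 2/11 = 0
  5/11·s² − (2/11 + 5/11)·s + 2/11 = 0
which factors as (s − 1)·(5/11·s − 2/11) = 0, giving roots s = 1 and s = (2/11)/(5/11) = 2/5.
Mean offspring μ = 4/11 + 2·5/11 = 14/11 > 1 (supercritical), so q < 1. The extinction probability is the smaller root: q = (2/11)/(5/11) = 2/5.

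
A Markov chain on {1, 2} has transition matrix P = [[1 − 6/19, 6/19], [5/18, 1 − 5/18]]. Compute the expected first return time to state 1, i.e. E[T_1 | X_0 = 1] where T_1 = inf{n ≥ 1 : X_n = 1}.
E[T_1 | X_0 = 1] = 1/π_1 = 203/95

For an irreducible recurrent Markov chain with stationary distribution π, E[T_i | X_0 = i] = 1/π_i (Kac's formula). Here π_1 = (5/18)/(6/19 + 5/18) = (5/18)/(203/342) = 95/203, so E[T_1 | X_0 = 1] = 1/π_1 = (6/19 + 5/18)/(5/18) = (203/342)/(5/18) = 203/95.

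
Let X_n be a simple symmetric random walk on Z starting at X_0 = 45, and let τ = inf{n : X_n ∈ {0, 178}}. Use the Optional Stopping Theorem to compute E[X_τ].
E[X_τ] = 45

X_n is a martingale and τ is a bounded-mean stopping time (indeed τ is finite a.s. with bounded expectation since the walk is in a bounded region). By the OST, E[X_τ] = E[X_0] = 45. Equivalently: E[X_τ] = 178 · P(hit 178 first) + 0 · P(hit 0 first) = 178 · (45/178) = 45.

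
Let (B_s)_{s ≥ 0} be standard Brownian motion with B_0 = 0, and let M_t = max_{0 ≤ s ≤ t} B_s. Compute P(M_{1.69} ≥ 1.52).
P(M_{1.69} ≥ 1.52) = 2·P(B_{1.69} ≥ 1.52) = 2(1 − Φ(1.52/√1.69)) ≈ 0.2423

By the reflection principle for Brownian motion, P(M_t ≥ a) = 2 · P(B_t ≥ a) for a ≥ 0. Since B_t ~ N(0, t), P(B_t ≥ 1.52) = 1 − Φ(1.52/√t) = 1 − Φ(1.52/√1.69) = 1 − Φ(1.1692). So
  P(M_{1.69} ≥ 1.52) = 2(1 − Φ(1.1692)) ≈ 0.2423.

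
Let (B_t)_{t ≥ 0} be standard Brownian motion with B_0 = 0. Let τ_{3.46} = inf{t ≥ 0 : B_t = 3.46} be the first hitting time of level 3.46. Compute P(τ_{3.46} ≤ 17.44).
P(τ_{3.46} ≤ 17.44) = 2(1 − Φ(3.46/√17.44)) = 2(1 − Φ(0.8285)) ≈ 0.4074

By the reflection principle for standard BM, P(τ_b ≤ t) = 2 · P(B_t ≥ b). Since B_t ~ N(0, t), P(B_t ≥ 3.46) = 1 − Φ(3.46/√t) = 1 − Φ(3.46/√17.44) = 1 − Φ(0.8285) ≈ 0.20369. Doubling: P(τ_{3.46} ≤ 17.44) ≈ 2 · 0.20369 = 0.40738 ≈ 0.4074.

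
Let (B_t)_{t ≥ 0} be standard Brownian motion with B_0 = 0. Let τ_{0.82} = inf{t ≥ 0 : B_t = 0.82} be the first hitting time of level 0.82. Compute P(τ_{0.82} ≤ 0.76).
P(τ_{0.82} ≤ 0.76) = 2(1 − Φ(0.82/√0.76)) = 2(1 − Φ(0.9406)) ≈ 0.3469

By the reflection principle for standard BM, P(τ_b ≤ t) = 2 · P(B_t ≥ b). Since B_t ~ N(0, t), P(B_t ≥ 0.82) = 1 − Φ(0.82/√t) = 1 − Φ(0.82/√0.76) = 1 − Φ(0.9406) ≈ 0.17345. Doubling: P(τ_{0.82} ≤ 0.76) ≈ 2 · 0.17345 = 0.34690 ≈ 0.3469.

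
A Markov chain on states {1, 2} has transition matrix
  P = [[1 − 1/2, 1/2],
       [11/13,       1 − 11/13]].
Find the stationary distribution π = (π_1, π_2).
π_1 = 22/35, π_2 = 13/35

Solve πP = π with π_1 + π_2 = 1. From πP = π: π_1 · (1 − 1/2) + π_2 · 11/13 = π_1 ⇒ π_2 · 11/13 = π_1 · 1/2 ⇒ π_2/π_1 = (1/2)/(11/13) = 13/22. Together with π_1 + π_2 = 1:
  π_1 = (11/13)/(1/2 + 11/13) = (11/13)/(35/26) = 22/35,
  π_2 = (1/2)/(1/2 + 11/13) = (1/2)/(35/26) = 13/35.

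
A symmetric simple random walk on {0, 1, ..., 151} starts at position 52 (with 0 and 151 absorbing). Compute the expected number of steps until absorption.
E[τ | X_0 = 52] = 5148

Let v_k = E[τ | X_0 = k]. Boundary: v_0 = v_151 = 0. Recurrence: v_k = 1 + (v_{k-1} + v_{k+1})/2 for 1 ≤ k ≤ 150. The particular solution to v_k − (v_{k-1} + v_{k+1})/2 = 1 is v_k = −k^2. Adding homogeneous solution A + B k and matching boundaries gives v_k = k (151 − k). Substituting k = 52: v_52 = 52 · 99 = 5148.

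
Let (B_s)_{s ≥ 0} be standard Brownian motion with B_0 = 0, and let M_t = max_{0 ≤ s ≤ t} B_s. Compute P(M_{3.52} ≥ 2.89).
P(M_{3.52} ≥ 2.89) = 2·P(B_{3.52} ≥ 2.89) = 2(1 − Φ(2.89/√3.52)) ≈ 0.1235

By the reflection principle for Brownian motion, P(M_t ≥ a) = 2 · P(B_t ≥ a) for a ≥ 0. Since B_t ~ N(0, t), P(B_t ≥ 2.89) = 1 − Φ(2.89/√t) = 1 − Φ(2.89/√3.52) = 1 − Φ(1.5404). So
  P(M_{3.52} ≥ 2.89) = 2(1 − Φ(1.5404)) ≈ 0.1235.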